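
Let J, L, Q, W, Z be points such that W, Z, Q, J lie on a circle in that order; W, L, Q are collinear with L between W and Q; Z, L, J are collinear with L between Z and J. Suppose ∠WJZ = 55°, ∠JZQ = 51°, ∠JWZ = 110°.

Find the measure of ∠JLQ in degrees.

∠JLQ = 106°

1. ∠JZW = 15°  [△WZJ]
2. ∠JQZ = 70°  [cyclic WZQJ, opposite ∠W+∠Q]
3. ∠JQW = 15°  [same arc WJ]
4. ∠QJZ = 59°  [△ZQJ]
5. ∠JLQ = 106°  [△QLJ]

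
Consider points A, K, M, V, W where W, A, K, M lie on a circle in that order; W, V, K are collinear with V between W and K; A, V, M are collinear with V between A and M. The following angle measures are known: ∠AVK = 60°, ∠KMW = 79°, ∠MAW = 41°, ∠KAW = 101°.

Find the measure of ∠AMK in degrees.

∠AMK = 19°

1. ∠MVW = 60°  [vertical angles at V]
2. ∠MKW = 41°  [same arc WM]
3. ∠KVM = 120°  [linear pair at V on WK]
4. ∠AMK = 19°  [△KVM]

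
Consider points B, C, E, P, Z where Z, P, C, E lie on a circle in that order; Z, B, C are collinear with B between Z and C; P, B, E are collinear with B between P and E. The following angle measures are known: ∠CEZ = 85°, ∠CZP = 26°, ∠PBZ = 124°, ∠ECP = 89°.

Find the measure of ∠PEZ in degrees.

1. ∠CPZ = 95°  [cyclic ZPCE, opposite ∠P+∠E]
2. ∠PCZ = 59°  [△ZPC]
3. ∠PEZ = 59°  [same arc ZP]

∠PEZ = 59°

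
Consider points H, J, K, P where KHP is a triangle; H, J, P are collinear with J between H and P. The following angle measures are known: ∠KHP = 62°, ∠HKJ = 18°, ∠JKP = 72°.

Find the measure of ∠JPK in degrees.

∠JPK = 28°

1. ∠JHK = 62°  [J on ray HP]
2. ∠HJK = 100°  [△KHJ]
3. ∠KJP = 80°  [linear pair at J on HP]
4. ∠JPK = 28°  [△KJP]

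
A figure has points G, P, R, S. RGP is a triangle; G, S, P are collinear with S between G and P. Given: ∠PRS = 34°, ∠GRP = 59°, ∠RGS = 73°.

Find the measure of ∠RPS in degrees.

∠RPS = 48°

1. ∠PGR = 73°  [S on ray GP]
2. ∠GPR = 48°  [△RGP]
3. ∠RPS = 48°  [S on ray PG]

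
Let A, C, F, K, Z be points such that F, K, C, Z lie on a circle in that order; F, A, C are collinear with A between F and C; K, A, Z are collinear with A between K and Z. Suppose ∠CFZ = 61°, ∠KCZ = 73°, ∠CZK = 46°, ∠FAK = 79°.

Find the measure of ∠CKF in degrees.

1. ∠CKZ = 61°  [same arc CZ]
2. ∠CFK = 46°  [same arc KC]
3. ∠CAK = 101°  [linear pair at A on FC]
4. ∠FCK = 18°  [△KAC]
5. ∠CKF = 116°  [△FKC]

∠CKF = 116°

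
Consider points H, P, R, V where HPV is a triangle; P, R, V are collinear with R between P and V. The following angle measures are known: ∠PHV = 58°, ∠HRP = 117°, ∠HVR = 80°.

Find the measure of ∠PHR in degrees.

1. ∠HVP = 80°  [R on ray VP]
2. ∠HPV = 42°  [△HPV]
3. ∠HPR = 42°  [R on ray PV]
4. ∠PHR = 21°  [△HPR]

∠PHR = 21°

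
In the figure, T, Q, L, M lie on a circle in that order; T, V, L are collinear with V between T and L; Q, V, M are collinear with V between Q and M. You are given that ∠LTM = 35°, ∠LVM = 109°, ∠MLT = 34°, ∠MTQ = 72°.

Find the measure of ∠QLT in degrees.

1. ∠MQT = 34°  [same arc TM]
2. ∠QMT = 74°  [△TQM]
3. ∠QLT = 74°  [same arc TQ]

∠QLT = 74°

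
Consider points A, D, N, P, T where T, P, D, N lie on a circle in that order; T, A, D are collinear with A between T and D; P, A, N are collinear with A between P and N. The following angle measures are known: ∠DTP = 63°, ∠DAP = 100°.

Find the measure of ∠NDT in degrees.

1. ∠DNP = 63°  [same arc PD]
2. ∠NAT = 100°  [vertical angles at A]
3. ∠DAN = 80°  [linear pair at A on TD]
4. ∠NDT = 37°  [△DAN]

∠NDT = 37°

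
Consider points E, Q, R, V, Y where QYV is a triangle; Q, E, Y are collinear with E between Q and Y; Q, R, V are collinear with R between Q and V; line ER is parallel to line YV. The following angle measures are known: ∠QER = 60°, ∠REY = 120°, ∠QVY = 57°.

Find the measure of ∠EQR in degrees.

∠EQR = 63°

1. ∠QYV = 60°  [ER∥YV, corresponding at E]
2. ∠VQY = 63°  [△QYV]
3. ∠EQR = 63°  [E on QY, R on QV]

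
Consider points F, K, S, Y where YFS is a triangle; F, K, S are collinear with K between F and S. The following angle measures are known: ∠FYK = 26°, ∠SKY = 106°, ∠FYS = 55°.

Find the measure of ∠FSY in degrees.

∠FSY = 45°

1. ∠FKY = 74°  [linear pair at K on FS]
2. ∠KFY = 80°  [△YFK]
3. ∠SFY = 80°  [K on ray FS]
4. ∠FSY = 45°  [△YFS]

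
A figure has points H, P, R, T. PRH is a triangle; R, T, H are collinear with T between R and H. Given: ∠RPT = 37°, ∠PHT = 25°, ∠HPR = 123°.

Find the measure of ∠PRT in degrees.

1. ∠PHR = 25°  [T on ray HR]
2. ∠HRP = 32°  [△PRH]
3. ∠PRT = 32°  [T on ray RH]

∠PRT = 32°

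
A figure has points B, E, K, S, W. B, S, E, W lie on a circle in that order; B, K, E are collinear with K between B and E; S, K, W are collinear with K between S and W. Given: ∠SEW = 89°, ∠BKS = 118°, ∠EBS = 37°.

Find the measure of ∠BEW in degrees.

1. ∠EKW = 118°  [vertical angles at K]
2. ∠EWS = 37°  [same arc SE]
3. ∠BEW = 25°  [△EKW]

∠BEW = 25°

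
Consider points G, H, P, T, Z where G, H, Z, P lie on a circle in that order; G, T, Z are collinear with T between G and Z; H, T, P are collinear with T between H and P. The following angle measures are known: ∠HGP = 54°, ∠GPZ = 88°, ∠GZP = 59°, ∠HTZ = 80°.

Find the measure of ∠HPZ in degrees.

1. ∠HZP = 126°  [cyclic GHZP, opposite ∠G+∠Z]
2. ∠PGZ = 33°  [△GZP]
3. ∠PHZ = 33°  [same arc ZP]
4. ∠HPZ = 21°  [△HZP]

∠HPZ = 21°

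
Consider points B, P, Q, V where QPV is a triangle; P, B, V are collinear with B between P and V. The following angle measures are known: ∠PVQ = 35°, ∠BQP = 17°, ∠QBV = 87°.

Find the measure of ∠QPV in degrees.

∠QPV = 70°

1. ∠PBQ = 93°  [linear pair at B on PV]
2. ∠BPQ = 70°  [△QPB]
3. ∠QPV = 70°  [B on ray PV]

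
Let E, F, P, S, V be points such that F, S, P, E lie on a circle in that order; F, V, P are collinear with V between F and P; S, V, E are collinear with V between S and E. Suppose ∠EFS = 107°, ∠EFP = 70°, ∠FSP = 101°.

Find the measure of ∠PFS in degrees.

1. ∠EPS = 73°  [cyclic FSPE, opposite ∠F+∠P]
2. ∠ESP = 70°  [same arc PE]
3. ∠PES = 37°  [△SPE]
4. ∠PFS = 37°  [same arc SP]

∠PFS = 37°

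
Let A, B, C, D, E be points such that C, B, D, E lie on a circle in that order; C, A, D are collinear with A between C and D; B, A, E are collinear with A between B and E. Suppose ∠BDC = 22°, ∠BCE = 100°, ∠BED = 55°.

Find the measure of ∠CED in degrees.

1. ∠BEC = 22°  [same arc CB]
2. ∠BDE = 80°  [cyclic CBDE, opposite ∠C+∠D]
3. ∠CBE = 58°  [△CBE]
4. ∠DBE = 45°  [△BDE]
5. ∠CDE = 58°  [same arc CE]
6. ∠DCE = 45°  [same arc DE]
7. ∠CED = 77°  [△CDE]

∠CED = 77°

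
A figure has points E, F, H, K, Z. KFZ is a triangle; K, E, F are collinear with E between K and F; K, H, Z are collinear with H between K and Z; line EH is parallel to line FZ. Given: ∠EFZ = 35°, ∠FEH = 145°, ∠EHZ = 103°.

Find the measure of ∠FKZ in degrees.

∠FKZ = 68°

1. ∠HEK = 35°  [linear pair at E on KF]
2. ∠EHK = 77°  [linear pair at H on KZ]
3. ∠EKH = 68°  [△KEH]
4. ∠FKZ = 68°  [E on KF, H on KZ]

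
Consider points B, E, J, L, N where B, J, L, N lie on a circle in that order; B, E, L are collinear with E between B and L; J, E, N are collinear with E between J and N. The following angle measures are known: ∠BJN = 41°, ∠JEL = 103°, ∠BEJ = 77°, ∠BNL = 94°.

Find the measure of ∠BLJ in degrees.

∠BLJ = 32°

1. ∠JBL = 62°  [△BEJ]
2. ∠BJL = 86°  [cyclic BJLN, opposite ∠J+∠N]
3. ∠BLJ = 32°  [△BJL]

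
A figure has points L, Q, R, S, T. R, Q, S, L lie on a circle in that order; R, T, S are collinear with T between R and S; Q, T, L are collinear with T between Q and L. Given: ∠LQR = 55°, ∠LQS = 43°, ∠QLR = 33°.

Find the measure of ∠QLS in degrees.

1. ∠LRQ = 92°  [△RQL]
2. ∠LSQ = 88°  [cyclic RQSL, opposite ∠R+∠S]
3. ∠QLS = 49°  [△QSL]

∠QLS = 49°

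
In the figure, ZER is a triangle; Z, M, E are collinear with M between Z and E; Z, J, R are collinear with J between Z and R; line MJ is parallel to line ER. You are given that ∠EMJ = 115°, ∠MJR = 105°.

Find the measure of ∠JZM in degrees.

1. ∠JMZ = 65°  [linear pair at M on ZE]
2. ∠MJZ = 75°  [linear pair at J on ZR]
3. ∠JZM = 40°  [△ZMJ]

∠JZM = 40°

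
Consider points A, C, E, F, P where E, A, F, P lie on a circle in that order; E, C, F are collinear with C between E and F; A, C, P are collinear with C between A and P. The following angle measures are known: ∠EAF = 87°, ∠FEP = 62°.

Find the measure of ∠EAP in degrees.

∠EAP = 25°

1. ∠EPF = 93°  [cyclic EAFP, opposite ∠A+∠P]
2. ∠EFP = 25°  [△EFP]
3. ∠EAP = 25°  [same arc EP]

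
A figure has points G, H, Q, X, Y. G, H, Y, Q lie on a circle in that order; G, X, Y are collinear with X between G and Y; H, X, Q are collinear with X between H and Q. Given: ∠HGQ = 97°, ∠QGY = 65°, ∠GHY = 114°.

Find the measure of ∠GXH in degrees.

∠GXH = 99°

1. ∠HYQ = 83°  [cyclic GHYQ, opposite ∠G+∠Y]
2. ∠QHY = 65°  [same arc YQ]
3. ∠GQY = 66°  [cyclic GHYQ, opposite ∠H+∠Q]
4. ∠HQY = 32°  [△HYQ]
5. ∠GYQ = 49°  [△GYQ]
6. ∠HGY = 32°  [same arc HY]
7. ∠GHQ = 49°  [same arc GQ]
8. ∠GXH = 99°  [△GXH]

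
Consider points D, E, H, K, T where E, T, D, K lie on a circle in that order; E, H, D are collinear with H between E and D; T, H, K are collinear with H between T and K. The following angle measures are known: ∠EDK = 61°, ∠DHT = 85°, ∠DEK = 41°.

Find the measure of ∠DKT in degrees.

∠DKT = 24°

1. ∠ETK = 61°  [same arc EK]
2. ∠EHT = 95°  [linear pair at H on ED]
3. ∠DET = 24°  [△EHT]
4. ∠DKT = 24°  [same arc TD]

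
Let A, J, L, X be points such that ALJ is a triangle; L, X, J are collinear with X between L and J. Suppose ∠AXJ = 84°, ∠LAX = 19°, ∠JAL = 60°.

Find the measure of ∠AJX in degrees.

∠AJX = 55°

1. ∠AXL = 96°  [linear pair at X on LJ]
2. ∠ALX = 65°  [△ALX]
3. ∠ALJ = 65°  [X on ray LJ]
4. ∠AJL = 55°  [△ALJ]
5. ∠AJX = 55°  [X on ray JL]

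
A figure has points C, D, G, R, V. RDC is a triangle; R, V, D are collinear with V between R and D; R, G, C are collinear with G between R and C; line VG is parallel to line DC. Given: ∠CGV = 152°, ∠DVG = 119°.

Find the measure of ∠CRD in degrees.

1. ∠RGV = 28°  [linear pair at G on RC]
2. ∠GVR = 61°  [linear pair at V on RD]
3. ∠GRV = 91°  [△RVG]
4. ∠CRD = 91°  [V on RD, G on RC]

∠CRD = 91°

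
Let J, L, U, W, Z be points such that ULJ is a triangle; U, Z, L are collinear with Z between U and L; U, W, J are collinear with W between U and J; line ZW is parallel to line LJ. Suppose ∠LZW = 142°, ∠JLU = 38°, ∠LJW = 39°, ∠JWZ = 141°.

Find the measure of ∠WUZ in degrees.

1. ∠UZW = 38°  [linear pair at Z on UL]
2. ∠UWZ = 39°  [linear pair at W on UJ]
3. ∠WUZ = 103°  [△UZW]

∠WUZ = 103°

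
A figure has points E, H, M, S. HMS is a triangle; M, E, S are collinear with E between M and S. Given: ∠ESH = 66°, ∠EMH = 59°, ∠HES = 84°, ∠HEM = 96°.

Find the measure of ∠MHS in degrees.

∠MHS = 55°

1. ∠HSM = 66°  [E on ray SM]
2. ∠HMS = 59°  [E on ray MS]
3. ∠MHS = 55°  [△HMS]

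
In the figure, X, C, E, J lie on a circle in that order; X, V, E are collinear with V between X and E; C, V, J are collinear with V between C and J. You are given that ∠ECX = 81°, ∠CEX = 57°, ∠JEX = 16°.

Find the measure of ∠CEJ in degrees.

1. ∠EJX = 99°  [cyclic XCEJ, opposite ∠C+∠J]
2. ∠CXE = 42°  [△XCE]
3. ∠EXJ = 65°  [△XEJ]
4. ∠CJE = 42°  [same arc CE]
5. ∠ECJ = 65°  [same arc EJ]
6. ∠CEJ = 73°  [△CEJ]

∠CEJ = 73°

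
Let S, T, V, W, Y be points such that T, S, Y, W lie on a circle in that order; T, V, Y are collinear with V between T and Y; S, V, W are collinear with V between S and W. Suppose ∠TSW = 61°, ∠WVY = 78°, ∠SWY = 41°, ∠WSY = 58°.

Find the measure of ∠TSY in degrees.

∠TSY = 119°

1. ∠TYW = 61°  [same arc TW]
2. ∠WTY = 58°  [same arc YW]
3. ∠TWY = 61°  [△TYW]
4. ∠TSY = 119°  [cyclic TSYW, opposite ∠S+∠W]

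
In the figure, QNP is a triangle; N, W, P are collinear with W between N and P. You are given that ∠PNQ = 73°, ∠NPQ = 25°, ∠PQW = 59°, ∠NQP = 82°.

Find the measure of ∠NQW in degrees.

∠NQW = 23°

1. ∠QNW = 73°  [W on ray NP]
2. ∠QPW = 25°  [W on ray PN]
3. ∠PWQ = 96°  [△QWP]
4. ∠NWQ = 84°  [linear pair at W on NP]
5. ∠NQW = 23°  [△QNW]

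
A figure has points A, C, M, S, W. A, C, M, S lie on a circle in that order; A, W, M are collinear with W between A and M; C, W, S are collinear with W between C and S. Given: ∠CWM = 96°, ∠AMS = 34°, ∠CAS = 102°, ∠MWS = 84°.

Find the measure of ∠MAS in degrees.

1. ∠AWS = 96°  [vertical angles at W]
2. ∠ACS = 34°  [same arc AS]
3. ∠ASC = 44°  [△ACS]
4. ∠MAS = 40°  [△AWS]

∠MAS = 40°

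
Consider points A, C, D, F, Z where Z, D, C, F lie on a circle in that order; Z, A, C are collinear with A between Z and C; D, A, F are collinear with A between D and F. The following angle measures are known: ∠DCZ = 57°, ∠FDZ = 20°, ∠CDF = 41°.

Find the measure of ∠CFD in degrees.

∠CFD = 62°

1. ∠DFZ = 57°  [same arc ZD]
2. ∠DZF = 103°  [△ZDF]
3. ∠DCF = 77°  [cyclic ZDCF, opposite ∠Z+∠C]
4. ∠CFD = 62°  [△DCF]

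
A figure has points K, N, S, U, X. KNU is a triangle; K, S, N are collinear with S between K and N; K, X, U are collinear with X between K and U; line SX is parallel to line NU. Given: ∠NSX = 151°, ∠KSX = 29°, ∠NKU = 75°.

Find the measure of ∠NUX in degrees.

1. ∠KNU = 29°  [SX∥NU, corresponding at S]
2. ∠KUN = 76°  [△KNU]
3. ∠NUX = 76°  [X on ray UK]

∠NUX = 76°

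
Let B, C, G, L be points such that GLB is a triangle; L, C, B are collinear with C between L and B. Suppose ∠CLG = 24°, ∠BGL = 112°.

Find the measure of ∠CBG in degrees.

1. ∠BLG = 24°  [C on ray LB]
2. ∠GBL = 44°  [△GLB]
3. ∠CBG = 44°  [C on ray BL]

∠CBG = 44°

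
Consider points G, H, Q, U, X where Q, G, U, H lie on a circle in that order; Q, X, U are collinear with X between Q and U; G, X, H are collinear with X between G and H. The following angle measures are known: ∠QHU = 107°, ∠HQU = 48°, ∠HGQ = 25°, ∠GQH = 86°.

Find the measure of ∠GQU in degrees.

1. ∠HGU = 48°  [same arc UH]
2. ∠GUH = 94°  [cyclic QGUH, opposite ∠Q+∠U]
3. ∠GHU = 38°  [△GUH]
4. ∠GQU = 38°  [same arc GU]

∠GQU = 38°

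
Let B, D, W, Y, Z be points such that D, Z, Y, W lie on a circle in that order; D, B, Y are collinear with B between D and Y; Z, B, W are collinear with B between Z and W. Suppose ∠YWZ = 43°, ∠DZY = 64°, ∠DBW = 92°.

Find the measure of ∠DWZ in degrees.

∠DWZ = 73°

1. ∠YDZ = 43°  [same arc ZY]
2. ∠DYZ = 73°  [△DZY]
3. ∠DWZ = 73°  [same arc DZ]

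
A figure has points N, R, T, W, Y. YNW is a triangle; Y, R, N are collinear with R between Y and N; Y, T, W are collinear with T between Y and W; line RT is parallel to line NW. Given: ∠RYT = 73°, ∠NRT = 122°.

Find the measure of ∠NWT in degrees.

∠NWT = 49°

1. ∠TRY = 58°  [linear pair at R on YN]
2. ∠RTY = 49°  [△YRT]
3. ∠RTW = 131°  [linear pair at T on YW]
4. ∠NWT = 49°  [RT∥NW, co-interior at W–T]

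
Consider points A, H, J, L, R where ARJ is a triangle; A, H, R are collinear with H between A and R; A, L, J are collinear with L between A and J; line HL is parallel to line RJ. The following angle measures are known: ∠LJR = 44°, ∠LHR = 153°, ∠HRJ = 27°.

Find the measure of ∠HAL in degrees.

1. ∠AJR = 44°  [L on ray JA]
2. ∠AHL = 27°  [linear pair at H on AR]
3. ∠ALH = 44°  [HL∥RJ, corresponding at L]
4. ∠HAL = 109°  [△AHL]

∠HAL = 109°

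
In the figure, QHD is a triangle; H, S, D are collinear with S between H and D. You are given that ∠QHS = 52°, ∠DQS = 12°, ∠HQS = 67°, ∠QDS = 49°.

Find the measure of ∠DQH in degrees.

∠DQH = 79°

1. ∠DHQ = 52°  [S on ray HD]
2. ∠HDQ = 49°  [S on ray DH]
3. ∠DQH = 79°  [△QHD]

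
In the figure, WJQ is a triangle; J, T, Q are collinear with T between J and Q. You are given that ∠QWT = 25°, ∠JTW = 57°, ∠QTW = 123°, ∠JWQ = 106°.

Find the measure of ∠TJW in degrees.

∠TJW = 42°

1. ∠TQW = 32°  [△WTQ]
2. ∠JQW = 32°  [T on ray QJ]
3. ∠QJW = 42°  [△WJQ]
4. ∠TJW = 42°  [T on ray JQ]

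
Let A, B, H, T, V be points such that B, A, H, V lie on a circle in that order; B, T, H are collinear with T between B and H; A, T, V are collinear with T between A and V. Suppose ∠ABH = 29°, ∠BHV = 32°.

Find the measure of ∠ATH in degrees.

∠ATH = 61°

1. ∠BAV = 32°  [same arc BV]
2. ∠ATB = 119°  [△BTA]
3. ∠ATH = 61°  [linear pair at T on BH]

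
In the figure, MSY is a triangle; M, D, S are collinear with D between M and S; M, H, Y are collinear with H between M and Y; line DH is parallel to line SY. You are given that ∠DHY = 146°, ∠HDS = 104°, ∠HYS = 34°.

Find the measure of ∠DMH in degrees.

∠DMH = 70°

1. ∠DHM = 34°  [linear pair at H on MY]
2. ∠HDM = 76°  [linear pair at D on MS]
3. ∠DMH = 70°  [△MDH]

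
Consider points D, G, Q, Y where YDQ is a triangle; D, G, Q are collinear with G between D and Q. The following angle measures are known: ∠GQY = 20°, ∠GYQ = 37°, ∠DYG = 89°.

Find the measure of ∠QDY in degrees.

1. ∠QGY = 123°  [△YGQ]
2. ∠DGY = 57°  [linear pair at G on DQ]
3. ∠GDY = 34°  [△YDG]
4. ∠QDY = 34°  [G on ray DQ]

∠QDY = 34°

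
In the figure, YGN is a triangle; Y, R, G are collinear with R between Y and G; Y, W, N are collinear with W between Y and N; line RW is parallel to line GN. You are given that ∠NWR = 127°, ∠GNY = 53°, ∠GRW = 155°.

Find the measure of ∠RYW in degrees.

∠RYW = 102°

1. ∠RWY = 53°  [linear pair at W on YN]
2. ∠WRY = 25°  [linear pair at R on YG]
3. ∠RYW = 102°  [△YRW]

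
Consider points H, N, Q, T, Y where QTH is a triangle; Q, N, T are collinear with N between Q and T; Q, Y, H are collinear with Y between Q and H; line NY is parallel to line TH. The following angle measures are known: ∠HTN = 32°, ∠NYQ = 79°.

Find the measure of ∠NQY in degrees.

1. ∠HTQ = 32°  [N on ray TQ]
2. ∠QHT = 79°  [NY∥TH, corresponding at Y]
3. ∠HQT = 69°  [△QTH]
4. ∠NQY = 69°  [N on QT, Y on QH]

∠NQY = 69°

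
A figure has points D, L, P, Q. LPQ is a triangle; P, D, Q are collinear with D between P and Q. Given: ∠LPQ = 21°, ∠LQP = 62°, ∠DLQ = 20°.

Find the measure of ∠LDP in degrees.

1. ∠DQL = 62°  [D on ray QP]
2. ∠LDQ = 98°  [△LDQ]
3. ∠LDP = 82°  [linear pair at D on PQ]

∠LDP = 82°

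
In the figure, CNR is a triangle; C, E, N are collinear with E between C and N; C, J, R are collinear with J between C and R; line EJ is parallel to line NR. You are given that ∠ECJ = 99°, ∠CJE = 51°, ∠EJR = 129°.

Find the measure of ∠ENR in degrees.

1. ∠CEJ = 30°  [△CEJ]
2. ∠JEN = 150°  [linear pair at E on CN]
3. ∠ENR = 30°  [EJ∥NR, co-interior at N–E]

∠ENR = 30°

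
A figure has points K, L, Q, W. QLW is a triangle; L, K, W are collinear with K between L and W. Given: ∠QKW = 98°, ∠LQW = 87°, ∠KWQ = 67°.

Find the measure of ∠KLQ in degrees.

1. ∠LWQ = 67°  [K on ray WL]
2. ∠QLW = 26°  [△QLW]
3. ∠KLQ = 26°  [K on ray LW]

∠KLQ = 26°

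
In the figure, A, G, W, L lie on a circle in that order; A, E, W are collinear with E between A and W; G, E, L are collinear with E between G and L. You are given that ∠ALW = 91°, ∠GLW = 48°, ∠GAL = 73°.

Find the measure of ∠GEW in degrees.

∠GEW = 112°

1. ∠AGW = 89°  [cyclic AGWL, opposite ∠G+∠L]
2. ∠GAW = 48°  [same arc GW]
3. ∠GWL = 107°  [cyclic AGWL, opposite ∠A+∠W]
4. ∠AWG = 43°  [△AGW]
5. ∠LGW = 25°  [△GWL]
6. ∠GEW = 112°  [△GEW]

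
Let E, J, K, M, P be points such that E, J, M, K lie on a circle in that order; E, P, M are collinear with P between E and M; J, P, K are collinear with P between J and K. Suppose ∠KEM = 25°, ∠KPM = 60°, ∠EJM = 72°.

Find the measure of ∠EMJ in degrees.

1. ∠KJM = 25°  [same arc MK]
2. ∠EPJ = 60°  [vertical angles at P]
3. ∠JPM = 120°  [linear pair at P on EM]
4. ∠EMJ = 35°  [△JPM]

∠EMJ = 35°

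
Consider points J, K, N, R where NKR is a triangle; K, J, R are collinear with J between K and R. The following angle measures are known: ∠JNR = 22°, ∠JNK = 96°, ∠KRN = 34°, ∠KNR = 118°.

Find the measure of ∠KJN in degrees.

1. ∠NKR = 28°  [△NKR]
2. ∠JKN = 28°  [J on ray KR]
3. ∠KJN = 56°  [△NKJ]

∠KJN = 56°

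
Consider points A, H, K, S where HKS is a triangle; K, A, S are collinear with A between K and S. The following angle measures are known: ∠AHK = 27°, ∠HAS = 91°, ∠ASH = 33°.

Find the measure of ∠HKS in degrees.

∠HKS = 64°

1. ∠HAK = 89°  [linear pair at A on KS]
2. ∠AKH = 64°  [△HKA]
3. ∠HKS = 64°  [A on ray KS]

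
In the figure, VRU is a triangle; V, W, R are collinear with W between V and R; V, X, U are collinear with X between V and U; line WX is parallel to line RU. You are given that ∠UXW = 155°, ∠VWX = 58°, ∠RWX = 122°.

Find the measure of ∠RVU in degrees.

1. ∠VXW = 25°  [linear pair at X on VU]
2. ∠WVX = 97°  [△VWX]
3. ∠RVU = 97°  [W on VR, X on VU]

∠RVU = 97°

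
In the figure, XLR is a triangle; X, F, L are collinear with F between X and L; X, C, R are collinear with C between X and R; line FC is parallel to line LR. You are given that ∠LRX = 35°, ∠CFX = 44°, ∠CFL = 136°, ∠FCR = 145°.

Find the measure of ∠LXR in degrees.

1. ∠FCX = 35°  [FC∥LR, corresponding at C]
2. ∠CXF = 101°  [△XFC]
3. ∠LXR = 101°  [F on XL, C on XR]

∠LXR = 101°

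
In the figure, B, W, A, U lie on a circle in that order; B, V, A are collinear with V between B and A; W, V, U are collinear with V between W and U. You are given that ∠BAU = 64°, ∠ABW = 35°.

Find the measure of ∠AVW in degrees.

1. ∠BWU = 64°  [same arc BU]
2. ∠BVW = 81°  [△BVW]
3. ∠AVW = 99°  [linear pair at V on BA]

∠AVW = 99°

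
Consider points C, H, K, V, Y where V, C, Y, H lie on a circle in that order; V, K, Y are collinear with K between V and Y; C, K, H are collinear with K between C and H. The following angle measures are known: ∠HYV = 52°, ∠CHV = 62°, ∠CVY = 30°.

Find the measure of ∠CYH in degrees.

1. ∠HCV = 52°  [same arc VH]
2. ∠CVH = 66°  [△VCH]
3. ∠CYH = 114°  [cyclic VCYH, opposite ∠V+∠Y]

∠CYH = 114°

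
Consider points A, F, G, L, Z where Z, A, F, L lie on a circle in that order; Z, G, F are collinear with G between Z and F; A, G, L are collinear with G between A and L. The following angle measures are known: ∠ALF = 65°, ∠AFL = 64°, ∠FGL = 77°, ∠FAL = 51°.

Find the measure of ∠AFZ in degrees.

1. ∠AZF = 65°  [same arc AF]
2. ∠AZL = 116°  [cyclic ZAFL, opposite ∠Z+∠F]
3. ∠AGZ = 77°  [vertical angles at G]
4. ∠LAZ = 38°  [△ZGA]
5. ∠ALZ = 26°  [△ZAL]
6. ∠AFZ = 26°  [same arc ZA]

∠AFZ = 26°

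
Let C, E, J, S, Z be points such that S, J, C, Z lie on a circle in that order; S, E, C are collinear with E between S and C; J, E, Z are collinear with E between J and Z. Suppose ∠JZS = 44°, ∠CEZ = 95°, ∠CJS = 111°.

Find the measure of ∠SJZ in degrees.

1. ∠JCS = 44°  [same arc SJ]
2. ∠JES = 95°  [vertical angles at E]
3. ∠CSJ = 25°  [△SJC]
4. ∠SJZ = 60°  [△SEJ]

∠SJZ = 60°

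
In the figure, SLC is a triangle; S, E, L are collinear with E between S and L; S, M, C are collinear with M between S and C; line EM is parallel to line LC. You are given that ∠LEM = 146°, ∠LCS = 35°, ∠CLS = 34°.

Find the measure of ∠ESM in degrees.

1. ∠MES = 34°  [linear pair at E on SL]
2. ∠EMS = 35°  [EM∥LC, corresponding at M]
3. ∠ESM = 111°  [△SEM]

∠ESM = 111°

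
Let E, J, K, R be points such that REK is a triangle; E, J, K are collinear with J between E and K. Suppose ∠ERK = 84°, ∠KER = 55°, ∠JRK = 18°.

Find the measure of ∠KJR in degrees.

1. ∠EKR = 41°  [△REK]
2. ∠JKR = 41°  [J on ray KE]
3. ∠KJR = 121°  [△RJK]

∠KJR = 121°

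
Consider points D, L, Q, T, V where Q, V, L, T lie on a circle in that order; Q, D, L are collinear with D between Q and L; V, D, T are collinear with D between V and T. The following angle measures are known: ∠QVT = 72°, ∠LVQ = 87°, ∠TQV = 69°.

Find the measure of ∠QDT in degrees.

∠QDT = 126°

1. ∠QLT = 72°  [same arc QT]
2. ∠QTV = 39°  [△QVT]
3. ∠LTQ = 93°  [cyclic QVLT, opposite ∠V+∠T]
4. ∠LQT = 15°  [△QLT]
5. ∠QDT = 126°  [△QDT]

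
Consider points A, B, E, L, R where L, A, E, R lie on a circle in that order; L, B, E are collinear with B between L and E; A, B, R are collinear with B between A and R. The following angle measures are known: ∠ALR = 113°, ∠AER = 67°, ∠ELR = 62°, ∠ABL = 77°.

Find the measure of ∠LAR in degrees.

1. ∠EAR = 62°  [same arc ER]
2. ∠EBR = 77°  [vertical angles at B]
3. ∠ARE = 51°  [△AER]
4. ∠LER = 52°  [△EBR]
5. ∠LAR = 52°  [same arc LR]

∠LAR = 52°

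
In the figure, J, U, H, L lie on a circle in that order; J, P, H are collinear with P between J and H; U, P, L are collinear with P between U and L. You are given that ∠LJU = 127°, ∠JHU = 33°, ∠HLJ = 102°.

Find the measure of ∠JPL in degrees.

1. ∠JLU = 33°  [same arc JU]
2. ∠JUL = 20°  [△JUL]
3. ∠JHL = 20°  [same arc JL]
4. ∠HJL = 58°  [△JHL]
5. ∠JPL = 89°  [△JPL]

∠JPL = 89°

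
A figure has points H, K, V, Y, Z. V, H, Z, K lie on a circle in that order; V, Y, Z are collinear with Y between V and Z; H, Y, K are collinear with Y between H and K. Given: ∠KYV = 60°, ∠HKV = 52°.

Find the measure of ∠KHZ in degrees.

1. ∠HYZ = 60°  [vertical angles at Y]
2. ∠HZV = 52°  [same arc VH]
3. ∠KHZ = 68°  [△HYZ]

∠KHZ = 68°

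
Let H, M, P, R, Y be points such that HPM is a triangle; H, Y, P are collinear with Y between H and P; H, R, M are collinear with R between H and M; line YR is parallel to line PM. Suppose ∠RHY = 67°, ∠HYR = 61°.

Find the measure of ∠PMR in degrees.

1. ∠HRY = 52°  [△HYR]
2. ∠MRY = 128°  [linear pair at R on HM]
3. ∠PMR = 52°  [YR∥PM, co-interior at M–R]

∠PMR = 52°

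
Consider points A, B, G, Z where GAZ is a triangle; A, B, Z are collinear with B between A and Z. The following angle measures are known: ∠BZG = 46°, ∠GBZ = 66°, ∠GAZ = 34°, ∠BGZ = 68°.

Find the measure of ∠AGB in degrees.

1. ∠ABG = 114°  [linear pair at B on AZ]
2. ∠BAG = 34°  [B on ray AZ]
3. ∠AGB = 32°  [△GAB]

∠AGB = 32°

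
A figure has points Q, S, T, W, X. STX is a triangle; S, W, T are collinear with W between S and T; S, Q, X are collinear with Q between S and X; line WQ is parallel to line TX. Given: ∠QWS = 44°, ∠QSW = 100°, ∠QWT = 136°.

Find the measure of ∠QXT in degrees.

∠QXT = 36°

1. ∠SQW = 36°  [△SWQ]
2. ∠WQX = 144°  [linear pair at Q on SX]
3. ∠QXT = 36°  [WQ∥TX, co-interior at X–Q]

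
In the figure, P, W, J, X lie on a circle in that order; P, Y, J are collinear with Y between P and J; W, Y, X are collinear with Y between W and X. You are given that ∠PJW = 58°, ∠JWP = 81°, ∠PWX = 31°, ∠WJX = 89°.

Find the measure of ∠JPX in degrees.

1. ∠JXP = 99°  [cyclic PWJX, opposite ∠W+∠X]
2. ∠PJX = 31°  [same arc PX]
3. ∠JPX = 50°  [△PJX]

∠JPX = 50°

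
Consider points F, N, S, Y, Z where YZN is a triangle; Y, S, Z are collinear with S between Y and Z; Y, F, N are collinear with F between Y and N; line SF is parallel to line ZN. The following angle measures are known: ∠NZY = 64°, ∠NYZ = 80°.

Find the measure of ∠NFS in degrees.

∠NFS = 144°

1. ∠YNZ = 36°  [△YZN]
2. ∠SFY = 36°  [SF∥ZN, corresponding at F]
3. ∠NFS = 144°  [linear pair at F on YN]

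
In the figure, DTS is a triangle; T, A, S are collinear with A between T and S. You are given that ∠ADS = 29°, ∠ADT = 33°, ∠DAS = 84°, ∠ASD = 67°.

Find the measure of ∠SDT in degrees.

1. ∠DAT = 96°  [linear pair at A on TS]
2. ∠DST = 67°  [A on ray ST]
3. ∠ATD = 51°  [△DTA]
4. ∠DTS = 51°  [A on ray TS]
5. ∠SDT = 62°  [△DTS]

∠SDT = 62°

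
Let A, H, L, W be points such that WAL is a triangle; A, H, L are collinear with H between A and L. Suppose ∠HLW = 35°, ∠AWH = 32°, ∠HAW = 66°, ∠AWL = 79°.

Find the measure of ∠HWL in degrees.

∠HWL = 47°

1. ∠AHW = 82°  [△WAH]
2. ∠LHW = 98°  [linear pair at H on AL]
3. ∠HWL = 47°  [△WHL]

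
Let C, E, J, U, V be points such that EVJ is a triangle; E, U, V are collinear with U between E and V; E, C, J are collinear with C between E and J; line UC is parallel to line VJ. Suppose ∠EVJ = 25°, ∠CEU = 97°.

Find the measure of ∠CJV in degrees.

∠CJV = 58°

1. ∠CUE = 25°  [UC∥VJ, corresponding at U]
2. ∠ECU = 58°  [△EUC]
3. ∠JCU = 122°  [linear pair at C on EJ]
4. ∠CJV = 58°  [UC∥VJ, co-interior at J–C]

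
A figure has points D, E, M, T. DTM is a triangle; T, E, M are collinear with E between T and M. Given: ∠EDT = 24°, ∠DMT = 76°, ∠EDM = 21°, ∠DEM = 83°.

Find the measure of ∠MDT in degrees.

∠MDT = 45°

1. ∠DET = 97°  [linear pair at E on TM]
2. ∠DTE = 59°  [△DTE]
3. ∠DTM = 59°  [E on ray TM]
4. ∠MDT = 45°  [△DTM]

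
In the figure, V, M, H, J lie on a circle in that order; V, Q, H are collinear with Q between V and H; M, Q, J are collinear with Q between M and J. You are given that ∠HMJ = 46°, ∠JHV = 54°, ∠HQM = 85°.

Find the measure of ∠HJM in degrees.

1. ∠JMV = 54°  [same arc VJ]
2. ∠MQV = 95°  [linear pair at Q on VH]
3. ∠HVM = 31°  [△VQM]
4. ∠HJM = 31°  [same arc MH]

∠HJM = 31°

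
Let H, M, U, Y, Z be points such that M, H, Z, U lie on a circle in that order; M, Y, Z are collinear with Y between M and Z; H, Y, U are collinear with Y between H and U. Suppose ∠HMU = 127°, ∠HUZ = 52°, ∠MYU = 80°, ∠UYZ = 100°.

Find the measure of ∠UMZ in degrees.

∠UMZ = 75°

1. ∠HZU = 53°  [cyclic MHZU, opposite ∠M+∠Z]
2. ∠UHZ = 75°  [△HZU]
3. ∠UMZ = 75°  [same arc ZU]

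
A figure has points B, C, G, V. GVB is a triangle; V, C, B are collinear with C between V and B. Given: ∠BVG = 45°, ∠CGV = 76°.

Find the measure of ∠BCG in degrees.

∠BCG = 121°

1. ∠CVG = 45°  [C on ray VB]
2. ∠GCV = 59°  [△GVC]
3. ∠BCG = 121°  [linear pair at C on VB]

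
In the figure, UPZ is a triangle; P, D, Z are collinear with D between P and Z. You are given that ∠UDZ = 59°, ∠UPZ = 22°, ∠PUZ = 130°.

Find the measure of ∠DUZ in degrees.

∠DUZ = 93°

1. ∠PZU = 28°  [△UPZ]
2. ∠DZU = 28°  [D on ray ZP]
3. ∠DUZ = 93°  [△UDZ]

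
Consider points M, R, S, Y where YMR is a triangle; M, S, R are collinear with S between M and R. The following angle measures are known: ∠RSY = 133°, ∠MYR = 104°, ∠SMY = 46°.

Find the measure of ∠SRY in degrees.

∠SRY = 30°

1. ∠RMY = 46°  [S on ray MR]
2. ∠MRY = 30°  [△YMR]
3. ∠SRY = 30°  [S on ray RM]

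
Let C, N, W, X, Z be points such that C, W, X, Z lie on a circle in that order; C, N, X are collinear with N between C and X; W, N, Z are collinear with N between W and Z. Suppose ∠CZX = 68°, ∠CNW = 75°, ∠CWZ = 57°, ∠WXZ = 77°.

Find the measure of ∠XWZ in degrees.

1. ∠CWX = 112°  [cyclic CWXZ, opposite ∠W+∠Z]
2. ∠WNX = 105°  [linear pair at N on CX]
3. ∠WCX = 48°  [△CNW]
4. ∠CXW = 20°  [△CWX]
5. ∠XWZ = 55°  [△WNX]

∠XWZ = 55°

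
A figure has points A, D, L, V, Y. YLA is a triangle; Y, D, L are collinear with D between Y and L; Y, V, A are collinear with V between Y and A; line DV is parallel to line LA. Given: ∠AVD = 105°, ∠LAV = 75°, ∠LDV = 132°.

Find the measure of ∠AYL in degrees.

1. ∠DVY = 75°  [linear pair at V on YA]
2. ∠VDY = 48°  [linear pair at D on YL]
3. ∠DYV = 57°  [△YDV]
4. ∠AYL = 57°  [D on YL, V on YA]

∠AYL = 57°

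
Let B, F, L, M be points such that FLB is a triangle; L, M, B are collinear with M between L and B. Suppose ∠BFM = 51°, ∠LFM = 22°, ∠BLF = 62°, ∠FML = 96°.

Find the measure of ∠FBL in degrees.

1. ∠BMF = 84°  [linear pair at M on LB]
2. ∠FBM = 45°  [△FMB]
3. ∠FBL = 45°  [M on ray BL]

∠FBL = 45°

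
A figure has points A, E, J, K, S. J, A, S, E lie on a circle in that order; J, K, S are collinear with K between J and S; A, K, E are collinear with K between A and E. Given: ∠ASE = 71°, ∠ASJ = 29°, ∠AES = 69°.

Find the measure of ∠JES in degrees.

1. ∠AJE = 109°  [cyclic JASE, opposite ∠J+∠S]
2. ∠EAS = 40°  [△ASE]
3. ∠AEJ = 29°  [same arc JA]
4. ∠EAJ = 42°  [△JAE]
5. ∠EJS = 40°  [same arc SE]
6. ∠ESJ = 42°  [same arc JE]
7. ∠JES = 98°  [△JSE]

∠JES = 98°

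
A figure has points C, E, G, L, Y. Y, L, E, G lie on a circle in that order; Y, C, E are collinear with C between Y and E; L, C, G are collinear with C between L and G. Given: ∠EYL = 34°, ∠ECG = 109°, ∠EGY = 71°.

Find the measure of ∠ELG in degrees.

1. ∠EGL = 34°  [same arc LE]
2. ∠GEY = 37°  [△ECG]
3. ∠EYG = 72°  [△YEG]
4. ∠ELG = 72°  [same arc EG]

∠ELG = 72°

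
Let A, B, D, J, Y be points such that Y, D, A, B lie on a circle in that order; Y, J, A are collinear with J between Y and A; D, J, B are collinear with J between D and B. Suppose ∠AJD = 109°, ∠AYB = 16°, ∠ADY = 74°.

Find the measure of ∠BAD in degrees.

∠BAD = 113°

1. ∠BJY = 109°  [vertical angles at J]
2. ∠ADB = 16°  [same arc AB]
3. ∠ABY = 106°  [cyclic YDAB, opposite ∠D+∠B]
4. ∠AJB = 71°  [linear pair at J on YA]
5. ∠BAY = 58°  [△YAB]
6. ∠ABD = 51°  [△AJB]
7. ∠BAD = 113°  [△DAB]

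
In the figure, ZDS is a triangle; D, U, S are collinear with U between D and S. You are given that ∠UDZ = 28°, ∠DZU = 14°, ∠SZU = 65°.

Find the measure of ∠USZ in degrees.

∠USZ = 73°

1. ∠DUZ = 138°  [△ZDU]
2. ∠SUZ = 42°  [linear pair at U on DS]
3. ∠USZ = 73°  [△ZUS]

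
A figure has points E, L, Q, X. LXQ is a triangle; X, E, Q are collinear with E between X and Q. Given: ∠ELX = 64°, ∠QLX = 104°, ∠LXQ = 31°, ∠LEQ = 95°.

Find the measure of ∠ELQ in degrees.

1. ∠LQX = 45°  [△LXQ]
2. ∠EQL = 45°  [E on ray QX]
3. ∠ELQ = 40°  [△LEQ]

∠ELQ = 40°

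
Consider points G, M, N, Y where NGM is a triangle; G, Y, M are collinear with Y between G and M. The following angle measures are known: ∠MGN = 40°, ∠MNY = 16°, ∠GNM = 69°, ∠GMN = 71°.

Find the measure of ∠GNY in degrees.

1. ∠NGY = 40°  [Y on ray GM]
2. ∠NMY = 71°  [Y on ray MG]
3. ∠MYN = 93°  [△NYM]
4. ∠GYN = 87°  [linear pair at Y on GM]
5. ∠GNY = 53°  [△NGY]

∠GNY = 53°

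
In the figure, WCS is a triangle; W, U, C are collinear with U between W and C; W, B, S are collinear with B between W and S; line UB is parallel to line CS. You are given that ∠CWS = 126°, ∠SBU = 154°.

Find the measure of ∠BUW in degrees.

∠BUW = 28°

1. ∠BWU = 126°  [U on WC, B on WS]
2. ∠UBW = 26°  [linear pair at B on WS]
3. ∠BUW = 28°  [△WUB]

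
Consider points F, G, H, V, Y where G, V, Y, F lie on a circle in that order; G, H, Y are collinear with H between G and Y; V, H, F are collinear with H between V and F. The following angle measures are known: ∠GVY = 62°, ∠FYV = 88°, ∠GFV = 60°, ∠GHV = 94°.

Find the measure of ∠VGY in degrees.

1. ∠FGV = 92°  [cyclic GVYF, opposite ∠G+∠Y]
2. ∠FVG = 28°  [△GVF]
3. ∠VGY = 58°  [△GHV]

∠VGY = 58°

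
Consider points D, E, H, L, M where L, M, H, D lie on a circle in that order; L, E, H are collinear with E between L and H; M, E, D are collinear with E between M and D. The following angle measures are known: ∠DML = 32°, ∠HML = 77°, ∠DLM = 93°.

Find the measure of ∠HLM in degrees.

∠HLM = 48°

1. ∠LDM = 55°  [△LMD]
2. ∠LHM = 55°  [same arc LM]
3. ∠HLM = 48°  [△LMH]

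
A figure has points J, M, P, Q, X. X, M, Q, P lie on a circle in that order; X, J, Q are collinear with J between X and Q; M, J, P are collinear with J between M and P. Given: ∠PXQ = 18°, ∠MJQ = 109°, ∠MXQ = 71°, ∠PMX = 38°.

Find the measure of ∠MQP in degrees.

1. ∠PMQ = 18°  [same arc QP]
2. ∠MPQ = 71°  [same arc MQ]
3. ∠MQP = 91°  [△MQP]

∠MQP = 91°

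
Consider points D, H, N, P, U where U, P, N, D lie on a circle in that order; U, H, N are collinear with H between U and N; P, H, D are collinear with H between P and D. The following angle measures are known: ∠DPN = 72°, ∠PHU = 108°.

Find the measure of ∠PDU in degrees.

∠PDU = 36°

1. ∠DUN = 72°  [same arc ND]
2. ∠DHN = 108°  [vertical angles at H]
3. ∠DHU = 72°  [linear pair at H on UN]
4. ∠PDU = 36°  [△UHD]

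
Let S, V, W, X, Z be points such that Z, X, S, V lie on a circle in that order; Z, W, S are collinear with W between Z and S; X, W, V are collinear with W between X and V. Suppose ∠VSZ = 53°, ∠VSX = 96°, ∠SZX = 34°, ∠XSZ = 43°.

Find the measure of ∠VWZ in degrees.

1. ∠SVX = 34°  [same arc XS]
2. ∠SWV = 93°  [△SWV]
3. ∠VWZ = 87°  [linear pair at W on ZS]

∠VWZ = 87°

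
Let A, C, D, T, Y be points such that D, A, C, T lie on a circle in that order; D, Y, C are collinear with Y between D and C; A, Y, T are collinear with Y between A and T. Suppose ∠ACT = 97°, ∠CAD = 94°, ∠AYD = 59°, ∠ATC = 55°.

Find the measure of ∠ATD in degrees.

∠ATD = 31°

1. ∠CAT = 28°  [△ACT]
2. ∠CYT = 59°  [vertical angles at Y]
3. ∠CDT = 28°  [same arc CT]
4. ∠DYT = 121°  [linear pair at Y on DC]
5. ∠ATD = 31°  [△DYT]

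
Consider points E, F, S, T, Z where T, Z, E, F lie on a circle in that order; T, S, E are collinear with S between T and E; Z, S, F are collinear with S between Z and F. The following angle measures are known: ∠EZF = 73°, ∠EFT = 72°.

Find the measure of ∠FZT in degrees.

∠FZT = 35°

1. ∠ETF = 73°  [same arc EF]
2. ∠FET = 35°  [△TEF]
3. ∠FZT = 35°  [same arc TF]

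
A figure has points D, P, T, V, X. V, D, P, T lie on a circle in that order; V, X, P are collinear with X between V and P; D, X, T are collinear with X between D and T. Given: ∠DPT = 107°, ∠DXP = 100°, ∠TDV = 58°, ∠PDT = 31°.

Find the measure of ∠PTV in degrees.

1. ∠TPV = 58°  [same arc VT]
2. ∠PVT = 31°  [same arc PT]
3. ∠PTV = 91°  [△VPT]

∠PTV = 91°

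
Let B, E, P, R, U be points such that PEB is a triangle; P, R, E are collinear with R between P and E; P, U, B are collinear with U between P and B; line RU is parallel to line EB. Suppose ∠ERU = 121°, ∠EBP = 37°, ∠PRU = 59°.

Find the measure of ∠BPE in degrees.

1. ∠PUR = 37°  [RU∥EB, corresponding at U]
2. ∠RPU = 84°  [△PRU]
3. ∠BPE = 84°  [R on PE, U on PB]

∠BPE = 84°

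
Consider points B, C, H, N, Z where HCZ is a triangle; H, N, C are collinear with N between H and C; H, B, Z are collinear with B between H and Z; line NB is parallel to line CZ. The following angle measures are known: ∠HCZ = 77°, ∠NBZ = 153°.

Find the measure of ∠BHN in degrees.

1. ∠BNH = 77°  [NB∥CZ, corresponding at N]
2. ∠HBN = 27°  [linear pair at B on HZ]
3. ∠BHN = 76°  [△HNB]

∠BHN = 76°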